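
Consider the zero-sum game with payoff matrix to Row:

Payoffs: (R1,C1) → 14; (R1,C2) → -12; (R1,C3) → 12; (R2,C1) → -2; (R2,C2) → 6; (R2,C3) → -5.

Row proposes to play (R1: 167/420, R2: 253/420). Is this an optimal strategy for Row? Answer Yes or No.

Against C1 this mix gives (167/420)·14 + (253/420)·(-2) = 458/105.
Against C2 this mix gives (167/420)·(-12) + (253/420)·6 = -81/70.
Against C3 this mix gives (167/420)·12 + (253/420)·(-5) = 739/420.
Column will play C2, holding Row to -81/70. Shifting weight toward the row that does better against C2 would raise this floor (the equalizing mix achieves 12/35 against both C2 and C3), so the proposed strategy is not optimal.

No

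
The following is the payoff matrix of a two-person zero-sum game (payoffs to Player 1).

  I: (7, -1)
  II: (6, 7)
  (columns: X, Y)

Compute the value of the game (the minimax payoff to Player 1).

55/9

Row minima: I → -1, II → 6; maximin = 6.
Column maxima: X → 7, Y → 7; minimax = 7.
6 ≠ 7, so there is no saddle point; optimal play is mixed.
Let Player 1 play I with probability p. Expected payoff against X: 7p + 6(1−p) = p + 6; against Y: (-1)p + 7(1−p) = −8p + 7.
Setting these equal: p + 6 = −8p + 7 ⇒ 9p = 1 ⇒ p = 1/9, and the value is (1)·(1/9) + 6 = 55/9.
For Player 2: with q = P(X), equating I's and II's payoffs gives 8q − 1 = −q + 7 ⇒ q = 8/9.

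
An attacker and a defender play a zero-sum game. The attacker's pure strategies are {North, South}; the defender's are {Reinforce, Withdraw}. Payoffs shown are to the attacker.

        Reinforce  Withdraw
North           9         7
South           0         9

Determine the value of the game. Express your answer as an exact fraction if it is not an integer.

Row minima: North → 7, South → 0; maximin = 7.
Column maxima: Reinforce → 9, Withdraw → 9; minimax = 9.
7 ≠ 9, so there is no saddle point; optimal play is mixed.
Let the attacker play North with probability p. Expected payoff against Reinforce: 9p + 0(1−p) = 9p; against Withdraw: 7p + 9(1−p) = −2p + 9.
Setting these equal: 9p = −2p + 9 ⇒ 11p = 9 ⇒ p = 9/11, and the value is (9)·(9/11) = 81/11.
For the defender: with q = P(Reinforce), equating North's and South's payoffs gives 2q + 7 = −9q + 9 ⇒ q = 2/11.

81/11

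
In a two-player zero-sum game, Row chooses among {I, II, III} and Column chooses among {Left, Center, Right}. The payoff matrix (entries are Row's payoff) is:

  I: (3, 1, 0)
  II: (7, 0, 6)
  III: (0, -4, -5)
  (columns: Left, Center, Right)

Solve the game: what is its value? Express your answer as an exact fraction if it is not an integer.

6/7

Row minima: I → 0, II → 0, III → -5; maximin = 0.
Column maxima: Left → 7, Center → 1, Right → 6; minimax = 1.
0 ≠ 1, so there is no saddle point; optimal play is mixed.
III is strictly dominated by I, so Row never plays it.
Left is strictly dominated by Center (it gives Row strictly more in every row), so Column never plays it.
On the remaining 2×2 (I, II vs Center, Right):
Let Row play I with probability p. Expected payoff against Center: 1p + 0(1−p) = p; against Right: 0p + 6(1−p) = −6p + 6.
Setting these equal: p = −6p + 6 ⇒ 7p = 6 ⇒ p = 6/7, and the value is (1)·(6/7) = 6/7.
For Column: with q = P(Center), equating I's and II's payoffs gives q = −6q + 6 ⇒ q = 6/7.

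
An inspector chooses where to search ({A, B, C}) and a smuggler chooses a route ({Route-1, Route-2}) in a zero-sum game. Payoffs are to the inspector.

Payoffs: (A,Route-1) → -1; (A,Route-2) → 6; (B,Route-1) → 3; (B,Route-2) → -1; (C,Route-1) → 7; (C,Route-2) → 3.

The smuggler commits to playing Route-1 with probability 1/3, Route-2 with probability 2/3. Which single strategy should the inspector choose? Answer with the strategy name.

Expected payoff of A: (1/3)·(-1) + (2/3)·6 = 11/3.
Expected payoff of B: (1/3)·3 + (2/3)·(-1) = 1/3.
Expected payoff of C: (1/3)·7 + (2/3)·3 = 13/3.
The largest is 13/3, so the inspector's best response is C.

C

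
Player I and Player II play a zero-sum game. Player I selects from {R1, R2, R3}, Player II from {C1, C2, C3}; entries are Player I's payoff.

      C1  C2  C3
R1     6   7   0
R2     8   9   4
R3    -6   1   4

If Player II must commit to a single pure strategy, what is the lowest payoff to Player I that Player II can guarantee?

4

Column maxima: C1 → 8, C2 → 9, C3 → 4.
The smallest of these is 4.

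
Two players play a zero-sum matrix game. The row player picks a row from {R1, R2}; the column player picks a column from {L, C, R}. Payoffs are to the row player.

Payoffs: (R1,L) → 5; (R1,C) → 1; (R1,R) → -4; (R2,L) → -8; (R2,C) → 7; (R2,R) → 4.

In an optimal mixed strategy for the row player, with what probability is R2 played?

3/7

Row minima: R1 → -4, R2 → -8; maximin = -4.
Column maxima: L → 5, C → 7, R → 4; minimax = 4.
-4 ≠ 4, so there is no saddle point; optimal play is mixed.
C is strictly dominated by R (it gives the row player strictly more in every row), so the column player never plays it.
On the remaining 2×2 (R1, R2 vs L, R):
Let the row player play R1 with probability p. Expected payoff against L: 5p + (-8)(1−p) = 13p − 8; against R: (-4)p + 4(1−p) = −8p + 4.
Setting these equal: 13p − 8 = −8p + 4 ⇒ 21p = 12 ⇒ p = 4/7, and the value is (13)·(4/7) − 8 = -4/7.
For the column player: with q = P(L), equating R1's and R2's payoffs gives 9q − 4 = −12q + 4 ⇒ q = 8/21.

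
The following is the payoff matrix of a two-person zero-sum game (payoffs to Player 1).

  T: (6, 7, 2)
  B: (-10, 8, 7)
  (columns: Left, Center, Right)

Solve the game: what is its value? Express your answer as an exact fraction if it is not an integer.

62/21

Row minima: T → 2, B → -10; maximin = 2.
Column maxima: Left → 6, Center → 8, Right → 7; minimax = 6.
2 ≠ 6, so there is no saddle point; optimal play is mixed.
Center is strictly dominated by Left (it gives Player 1 strictly more in every row), so Player 2 never plays it.
On the remaining 2×2 (T, B vs Left, Right):
Let Player 1 play T with probability p. Expected payoff against Left: 6p + (-10)(1−p) = 16p − 10; against Right: 2p + 7(1−p) = −5p + 7.
Setting these equal: 16p − 10 = −5p + 7 ⇒ 21p = 17 ⇒ p = 17/21, and the value is (16)·(17/21) − 10 = 62/21.
For Player 2: with q = P(Left), equating T's and B's payoffs gives 4q + 2 = −17q + 7 ⇒ q = 5/21.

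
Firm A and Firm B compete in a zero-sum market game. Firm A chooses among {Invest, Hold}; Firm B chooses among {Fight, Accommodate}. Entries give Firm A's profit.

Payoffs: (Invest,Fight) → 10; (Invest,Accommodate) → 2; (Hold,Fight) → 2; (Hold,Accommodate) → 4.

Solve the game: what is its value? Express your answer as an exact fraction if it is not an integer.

18/5

Row minima: Invest → 2, Hold → 2; maximin = 2.
Column maxima: Fight → 10, Accommodate → 4; minimax = 4.
2 ≠ 4, so there is no saddle point; optimal play is mixed.
Let Firm A play Invest with probability p. Expected payoff against Fight: 10p + 2(1−p) = 8p + 2; against Accommodate: 2p + 4(1−p) = −2p + 4.
Setting these equal: 8p + 2 = −2p + 4 ⇒ 10p = 2 ⇒ p = 1/5, and the value is (8)·(1/5) + 2 = 18/5.
For Firm B: with q = P(Fight), equating Invest's and Hold's payoffs gives 8q + 2 = −2q + 4 ⇒ q = 1/5.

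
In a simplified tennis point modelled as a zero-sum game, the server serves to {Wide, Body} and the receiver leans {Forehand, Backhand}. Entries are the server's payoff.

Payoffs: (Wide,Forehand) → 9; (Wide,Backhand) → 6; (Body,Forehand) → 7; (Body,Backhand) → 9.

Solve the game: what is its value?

39/5

Row minima: Wide → 6, Body → 7; maximin = 7.
Column maxima: Forehand → 9, Backhand → 9; minimax = 9.
7 ≠ 9, so there is no saddle point; optimal play is mixed.
Let the server play Wide with probability p. Expected payoff against Forehand: 9p + 7(1−p) = 2p + 7; against Backhand: 6p + 9(1−p) = −3p + 9.
Setting these equal: 2p + 7 = −3p + 9 ⇒ 5p = 2 ⇒ p = 2/5, and the value is (2)·(2/5) + 7 = 39/5.
For the receiver: with q = P(Forehand), equating Wide's and Body's payoffs gives 3q + 6 = −2q + 9 ⇒ q = 3/5.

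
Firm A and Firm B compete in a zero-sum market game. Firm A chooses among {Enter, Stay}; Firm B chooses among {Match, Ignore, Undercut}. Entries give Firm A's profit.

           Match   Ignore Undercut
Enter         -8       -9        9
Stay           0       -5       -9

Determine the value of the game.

-63/11

Row minima: Enter → -9, Stay → -9; maximin = -9.
Column maxima: Match → 0, Ignore → -5, Undercut → 9; minimax = -5.
-9 ≠ -5, so there is no saddle point; optimal play is mixed.
Match is strictly dominated by Ignore (it gives Firm A strictly more in every row), so Firm B never plays it.
On the remaining 2×2 (Enter, Stay vs Ignore, Undercut):
Let Firm A play Enter with probability p. Expected payoff against Ignore: (-9)p + (-5)(1−p) = −4p − 5; against Undercut: 9p + (-9)(1−p) = 18p − 9.
Setting these equal: −4p − 5 = 18p − 9 ⇒ −22p = -4 ⇒ p = 2/11, and the value is (-4)·(2/11) − 5 = -63/11.
For Firm B: with q = P(Ignore), equating Enter's and Stay's payoffs gives −18q + 9 = 4q − 9 ⇒ q = 9/11.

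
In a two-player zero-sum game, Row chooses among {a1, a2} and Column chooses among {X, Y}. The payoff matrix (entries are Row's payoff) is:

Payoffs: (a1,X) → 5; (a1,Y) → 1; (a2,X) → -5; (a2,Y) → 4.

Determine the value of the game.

25/13

Row minima: a1 → 1, a2 → -5; maximin = 1.
Column maxima: X → 5, Y → 4; minimax = 4.
1 ≠ 4, so there is no saddle point; optimal play is mixed.
Let Row play a1 with probability p. Expected payoff against X: 5p + (-5)(1−p) = 10p − 5; against Y: 1p + 4(1−p) = −3p + 4.
Setting these equal: 10p − 5 = −3p + 4 ⇒ 13p = 9 ⇒ p = 9/13, and the value is (10)·(9/13) − 5 = 25/13.
For Column: with q = P(X), equating a1's and a2's payoffs gives 4q + 1 = −9q + 4 ⇒ q = 3/13.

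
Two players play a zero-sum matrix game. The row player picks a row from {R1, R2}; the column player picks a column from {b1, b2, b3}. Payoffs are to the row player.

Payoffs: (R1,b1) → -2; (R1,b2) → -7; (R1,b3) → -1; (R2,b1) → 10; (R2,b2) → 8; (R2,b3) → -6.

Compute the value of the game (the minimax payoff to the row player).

-5/2

Row minima: R1 → -7, R2 → -6; maximin = -6.
Column maxima: b1 → 10, b2 → 8, b3 → -1; minimax = -1.
-6 ≠ -1, so there is no saddle point; optimal play is mixed.
b1 is strictly dominated by b2 (it gives the row player strictly more in every row), so the column player never plays it.
On the remaining 2×2 (R1, R2 vs b2, b3):
Let the row player play R1 with probability p. Expected payoff against b2: (-7)p + 8(1−p) = −15p + 8; against b3: (-1)p + (-6)(1−p) = 5p − 6.
Setting these equal: −15p + 8 = 5p − 6 ⇒ −20p = -14 ⇒ p = 7/10, and the value is (-15)·(7/10) + 8 = -5/2.
For the column player: with q = P(b2), equating R1's and R2's payoffs gives −6q − 1 = 14q − 6 ⇒ q = 1/4.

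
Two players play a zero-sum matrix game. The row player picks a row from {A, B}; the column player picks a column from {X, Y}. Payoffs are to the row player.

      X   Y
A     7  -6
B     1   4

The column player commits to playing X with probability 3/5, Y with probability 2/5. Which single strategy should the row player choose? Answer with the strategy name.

B

Expected payoff of A: (3/5)·7 + (2/5)·(-6) = 9/5.
Expected payoff of B: (3/5)·1 + (2/5)·4 = 11/5.
The largest is 11/5, so the row player's best response is B.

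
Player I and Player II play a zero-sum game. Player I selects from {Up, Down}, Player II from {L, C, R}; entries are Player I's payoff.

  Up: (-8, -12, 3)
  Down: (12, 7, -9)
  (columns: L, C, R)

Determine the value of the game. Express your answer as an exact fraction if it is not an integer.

-87/31

Row minima: Up → -12, Down → -9; maximin = -9.
Column maxima: L → 12, C → 7, R → 3; minimax = 3.
-9 ≠ 3, so there is no saddle point; optimal play is mixed.
L is strictly dominated by C (it gives Player I strictly more in every row), so Player II never plays it.
On the remaining 2×2 (Up, Down vs C, R):
Let Player I play Up with probability p. Expected payoff against C: (-12)p + 7(1−p) = −19p + 7; against R: 3p + (-9)(1−p) = 12p − 9.
Setting these equal: −19p + 7 = 12p − 9 ⇒ −31p = -16 ⇒ p = 16/31, and the value is (-19)·(16/31) + 7 = -87/31.
For Player II: with q = P(C), equating Up's and Down's payoffs gives −15q + 3 = 16q − 9 ⇒ q = 12/31.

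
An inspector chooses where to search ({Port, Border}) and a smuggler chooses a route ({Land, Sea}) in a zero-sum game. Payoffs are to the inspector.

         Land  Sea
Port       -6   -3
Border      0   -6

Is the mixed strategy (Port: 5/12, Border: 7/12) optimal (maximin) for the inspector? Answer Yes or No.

Against Land this mix gives (5/12)·(-6) + (7/12)·0 = -5/2.
Against Sea this mix gives (5/12)·(-3) + (7/12)·(-6) = -19/4.
The smuggler will play Sea, holding the inspector to -19/4. Shifting weight toward the row that does better against Sea would raise this floor (the equalizing mix achieves -4 against both Sea and Land), so the proposed strategy is not optimal.

No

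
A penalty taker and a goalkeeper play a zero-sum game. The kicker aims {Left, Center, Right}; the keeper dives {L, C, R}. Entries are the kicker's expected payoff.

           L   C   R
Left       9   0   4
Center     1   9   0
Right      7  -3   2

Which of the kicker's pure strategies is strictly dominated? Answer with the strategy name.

Left gives a strictly higher payoff than Right against every column: 9 > 7, 0 > -3, 4 > 2.
So Right is strictly dominated and the kicker never plays it.

Right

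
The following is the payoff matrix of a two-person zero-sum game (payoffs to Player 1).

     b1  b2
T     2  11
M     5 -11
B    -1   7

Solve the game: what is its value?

77/25

Row minima: T → 2, M → -11, B → -1; maximin = 2.
Column maxima: b1 → 5, b2 → 11; minimax = 5.
2 ≠ 5, so there is no saddle point; optimal play is mixed.
B is strictly dominated by T, so Player 1 never plays it.
On the remaining 2×2 (T, M vs b1, b2):
Let Player 1 play T with probability p. Expected payoff against b1: 2p + 5(1−p) = −3p + 5; against b2: 11p + (-11)(1−p) = 22p − 11.
Setting these equal: −3p + 5 = 22p − 11 ⇒ −25p = -16 ⇒ p = 16/25, and the value is (-3)·(16/25) + 5 = 77/25.
For Player 2: with q = P(b1), equating T's and M's payoffs gives −9q + 11 = 16q − 11 ⇒ q = 22/25.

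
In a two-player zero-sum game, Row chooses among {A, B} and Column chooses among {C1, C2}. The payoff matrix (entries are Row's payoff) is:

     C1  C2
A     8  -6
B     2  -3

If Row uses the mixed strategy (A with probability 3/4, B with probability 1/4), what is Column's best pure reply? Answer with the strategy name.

C2

If Column plays C1, Row's expected payoff is (3/4)·8 + (1/4)·2 = 13/2.
If Column plays C2, Row's expected payoff is (3/4)·(-6) + (1/4)·(-3) = -21/4.
Column minimizes Row's payoff; the smallest is -21/4, so the best response is C2.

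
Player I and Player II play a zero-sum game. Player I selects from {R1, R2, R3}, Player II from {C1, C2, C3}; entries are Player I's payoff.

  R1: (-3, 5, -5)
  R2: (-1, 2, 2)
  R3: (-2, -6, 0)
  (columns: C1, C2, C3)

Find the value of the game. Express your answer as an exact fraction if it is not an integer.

-1

Row minima: R1 → -5, R2 → -1, R3 → -6; maximin = -1.
Column maxima: C1 → -1, C2 → 5, C3 → 2; minimax = -1.
Since maximin = minimax = -1, there is a saddle point and the value is -1.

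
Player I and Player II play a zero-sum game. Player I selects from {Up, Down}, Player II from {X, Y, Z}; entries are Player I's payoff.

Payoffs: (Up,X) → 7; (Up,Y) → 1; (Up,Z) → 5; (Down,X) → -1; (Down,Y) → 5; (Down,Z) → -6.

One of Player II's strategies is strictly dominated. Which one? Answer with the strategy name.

Z holds Player I's payoff strictly below X in every row: 5 < 7, -6 < -1.
So X is strictly dominated for Player II.

X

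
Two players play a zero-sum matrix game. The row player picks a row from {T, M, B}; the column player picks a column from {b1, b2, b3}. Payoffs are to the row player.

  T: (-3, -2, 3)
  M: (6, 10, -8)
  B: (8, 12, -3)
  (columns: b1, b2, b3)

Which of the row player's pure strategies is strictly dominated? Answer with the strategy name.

M

B gives a strictly higher payoff than M against every column: 8 > 6, 12 > 10, -3 > -8.
So M is strictly dominated and the row player never plays it.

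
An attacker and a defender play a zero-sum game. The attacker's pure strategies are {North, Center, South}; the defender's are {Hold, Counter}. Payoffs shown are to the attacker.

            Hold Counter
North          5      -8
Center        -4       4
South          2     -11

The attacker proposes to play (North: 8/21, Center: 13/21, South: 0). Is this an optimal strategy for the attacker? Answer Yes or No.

Yes

Against Hold this mix gives (8/21)·5 + (13/21)·(-4) = -4/7.
Against Counter this mix gives (8/21)·(-8) + (13/21)·4 = -4/7.
All of the defender's active replies (Hold, Counter) yield -4/7, and no column does worse for the attacker. The mix makes the defender indifferent and guarantees -4/7, so it is optimal.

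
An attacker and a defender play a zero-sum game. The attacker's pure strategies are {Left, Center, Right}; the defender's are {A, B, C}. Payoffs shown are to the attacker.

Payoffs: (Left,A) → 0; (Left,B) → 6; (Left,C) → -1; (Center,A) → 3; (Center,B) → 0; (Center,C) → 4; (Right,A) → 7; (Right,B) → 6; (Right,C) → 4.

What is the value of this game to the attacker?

Row minima: Left → -1, Center → 0, Right → 4; maximin = 4.
Column maxima: A → 7, B → 6, C → 4; minimax = 4.
Since maximin = minimax = 4, there is a saddle point and the value is 4.

4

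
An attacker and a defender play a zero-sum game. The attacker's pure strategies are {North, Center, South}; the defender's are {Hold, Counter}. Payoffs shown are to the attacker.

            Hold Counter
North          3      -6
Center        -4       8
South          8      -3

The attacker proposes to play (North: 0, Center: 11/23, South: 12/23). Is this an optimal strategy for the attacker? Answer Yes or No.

Against Hold this mix gives (11/23)·(-4) + (12/23)·8 = 52/23.
Against Counter this mix gives (11/23)·8 + (12/23)·(-3) = 52/23.
All of the defender's active replies (Hold, Counter) yield 52/23, and no column does worse for the attacker. The mix makes the defender indifferent and guarantees 52/23, so it is optimal.

Yes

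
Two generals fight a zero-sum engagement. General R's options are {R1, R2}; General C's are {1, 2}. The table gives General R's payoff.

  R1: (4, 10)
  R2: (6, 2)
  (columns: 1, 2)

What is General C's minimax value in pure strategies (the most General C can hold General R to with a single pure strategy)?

6

Column maxima: 1 → 6, 2 → 10.
The smallest of these is 6.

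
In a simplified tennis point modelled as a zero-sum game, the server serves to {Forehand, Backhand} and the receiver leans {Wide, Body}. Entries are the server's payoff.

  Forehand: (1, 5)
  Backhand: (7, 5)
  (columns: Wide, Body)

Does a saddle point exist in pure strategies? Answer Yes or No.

Yes

Row minima: Forehand → 1, Backhand → 5; maximin = 5.
Column maxima: Wide → 7, Body → 5; minimax = 5.
maximin = minimax = 5, so a saddle point exists.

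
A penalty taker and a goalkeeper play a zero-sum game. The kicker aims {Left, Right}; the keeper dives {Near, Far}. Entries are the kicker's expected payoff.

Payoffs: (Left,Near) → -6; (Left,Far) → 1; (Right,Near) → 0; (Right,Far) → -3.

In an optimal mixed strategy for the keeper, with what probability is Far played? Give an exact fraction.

Row minima: Left → -6, Right → -3; maximin = -3.
Column maxima: Near → 0, Far → 1; minimax = 0.
-3 ≠ 0, so there is no saddle point; optimal play is mixed.
Let the kicker play Left with probability p. Expected payoff against Near: (-6)p + 0(1−p) = −6p; against Far: 1p + (-3)(1−p) = 4p − 3.
Setting these equal: −6p = 4p − 3 ⇒ −10p = -3 ⇒ p = 3/10, and the value is (-6)·(3/10) = -9/5.
For the keeper: with q = P(Near), equating Left's and Right's payoffs gives −7q + 1 = 3q − 3 ⇒ q = 2/5.

3/5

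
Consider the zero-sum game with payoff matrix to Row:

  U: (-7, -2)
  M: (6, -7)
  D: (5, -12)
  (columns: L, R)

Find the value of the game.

Row minima: U → -7, M → -7, D → -12; maximin = -7.
Column maxima: L → 6, R → -2; minimax = -2.
-7 ≠ -2, so there is no saddle point; optimal play is mixed.
D is strictly dominated by M, so Row never plays it.
On the remaining 2×2 (U, M vs L, R):
Let Row play U with probability p. Expected payoff against L: (-7)p + 6(1−p) = −13p + 6; against R: (-2)p + (-7)(1−p) = 5p − 7.
Setting these equal: −13p + 6 = 5p − 7 ⇒ −18p = -13 ⇒ p = 13/18, and the value is (-13)·(13/18) + 6 = -61/18.
For Column: with q = P(L), equating U's and M's payoffs gives −5q − 2 = 13q − 7 ⇒ q = 5/18.

-61/18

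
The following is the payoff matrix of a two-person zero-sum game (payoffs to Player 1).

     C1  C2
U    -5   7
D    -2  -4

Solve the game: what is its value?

Row minima: U → -5, D → -4; maximin = -4.
Column maxima: C1 → -2, C2 → 7; minimax = -2.
-4 ≠ -2, so there is no saddle point; optimal play is mixed.
Let Player 1 play U with probability p. Expected payoff against C1: (-5)p + (-2)(1−p) = −3p − 2; against C2: 7p + (-4)(1−p) = 11p − 4.
Setting these equal: −3p − 2 = 11p − 4 ⇒ −14p = -2 ⇒ p = 1/7, and the value is (-3)·(1/7) − 2 = -17/7.
For Player 2: with q = P(C1), equating U's and D's payoffs gives −12q + 7 = 2q − 4 ⇒ q = 11/14.

-17/7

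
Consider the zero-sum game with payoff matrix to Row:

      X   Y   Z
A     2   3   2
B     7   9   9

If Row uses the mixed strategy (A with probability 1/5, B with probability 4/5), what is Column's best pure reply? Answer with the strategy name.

X

If Column plays X, Row's expected payoff is (1/5)·2 + (4/5)·7 = 6.
If Column plays Y, Row's expected payoff is (1/5)·3 + (4/5)·9 = 39/5.
If Column plays Z, Row's expected payoff is (1/5)·2 + (4/5)·9 = 38/5.
Column minimizes Row's payoff; the smallest is 6, so the best response is X.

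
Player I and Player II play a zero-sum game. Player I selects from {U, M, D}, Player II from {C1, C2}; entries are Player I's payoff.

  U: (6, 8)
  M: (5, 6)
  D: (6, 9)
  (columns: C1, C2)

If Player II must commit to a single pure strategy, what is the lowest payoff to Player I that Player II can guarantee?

Column maxima: C1 → 6, C2 → 9.
The smallest of these is 6.

6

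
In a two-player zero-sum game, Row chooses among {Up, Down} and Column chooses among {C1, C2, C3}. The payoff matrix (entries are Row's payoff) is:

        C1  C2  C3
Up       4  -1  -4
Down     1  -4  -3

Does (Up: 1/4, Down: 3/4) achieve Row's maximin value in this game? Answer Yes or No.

Yes

Against C1 this mix gives (1/4)·4 + (3/4)·1 = 7/4.
Against C2 this mix gives (1/4)·(-1) + (3/4)·(-4) = -13/4.
Against C3 this mix gives (1/4)·(-4) + (3/4)·(-3) = -13/4.
All of Column's active replies (C2, C3) yield -13/4, and no column does worse for Row. The mix makes Column indifferent and guarantees -13/4, so it is optimal.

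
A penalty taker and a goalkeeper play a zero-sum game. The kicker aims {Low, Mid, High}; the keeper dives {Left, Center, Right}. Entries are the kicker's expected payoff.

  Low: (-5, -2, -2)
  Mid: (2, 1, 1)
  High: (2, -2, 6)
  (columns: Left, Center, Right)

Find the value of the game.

Row minima: Low → -5, Mid → 1, High → -2; maximin = 1.
Column maxima: Left → 2, Center → 1, Right → 6; minimax = 1.
Since maximin = minimax = 1, there is a saddle point and the value is 1.

1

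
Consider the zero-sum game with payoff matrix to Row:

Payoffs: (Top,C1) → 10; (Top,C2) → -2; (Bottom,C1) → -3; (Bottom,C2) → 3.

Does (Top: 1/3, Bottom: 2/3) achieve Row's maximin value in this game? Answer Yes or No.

Yes

Against C1 this mix gives (1/3)·10 + (2/3)·(-3) = 4/3.
Against C2 this mix gives (1/3)·(-2) + (2/3)·3 = 4/3.
All of Column's active replies (C1, C2) yield 4/3, and no column does worse for Row. The mix makes Column indifferent and guarantees 4/3, so it is optimal.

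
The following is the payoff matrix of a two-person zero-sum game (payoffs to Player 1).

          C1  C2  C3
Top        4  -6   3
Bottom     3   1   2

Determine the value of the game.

Row minima: Top → -6, Bottom → 1; maximin = 1.
Column maxima: C1 → 4, C2 → 1, C3 → 3; minimax = 1.
Since maximin = minimax = 1, there is a saddle point and the value is 1.

1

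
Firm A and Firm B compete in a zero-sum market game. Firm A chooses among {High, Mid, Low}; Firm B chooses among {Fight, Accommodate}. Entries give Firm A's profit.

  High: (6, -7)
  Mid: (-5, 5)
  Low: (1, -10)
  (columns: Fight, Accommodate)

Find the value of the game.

-5/23

Row minima: High → -7, Mid → -5, Low → -10; maximin = -5.
Column maxima: Fight → 6, Accommodate → 5; minimax = 5.
-5 ≠ 5, so there is no saddle point; optimal play is mixed.
Low is strictly dominated by High, so Firm A never plays it.
On the remaining 2×2 (High, Mid vs Fight, Accommodate):
Let Firm A play High with probability p. Expected payoff against Fight: 6p + (-5)(1−p) = 11p − 5; against Accommodate: (-7)p + 5(1−p) = −12p + 5.
Setting these equal: 11p − 5 = −12p + 5 ⇒ 23p = 10 ⇒ p = 10/23, and the value is (11)·(10/23) − 5 = -5/23.
For Firm B: with q = P(Fight), equating High's and Mid's payoffs gives 13q − 7 = −10q + 5 ⇒ q = 12/23.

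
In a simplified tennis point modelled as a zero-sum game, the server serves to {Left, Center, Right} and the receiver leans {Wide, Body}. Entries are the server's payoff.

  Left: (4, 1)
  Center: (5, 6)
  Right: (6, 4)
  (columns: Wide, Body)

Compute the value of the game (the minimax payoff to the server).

16/3

Row minima: Left → 1, Center → 5, Right → 4; maximin = 5.
Column maxima: Wide → 6, Body → 6; minimax = 6.
5 ≠ 6, so there is no saddle point; optimal play is mixed.
Left is strictly dominated by Center, so the server never plays it.
On the remaining 2×2 (Center, Right vs Wide, Body):
Let the server play Center with probability p. Expected payoff against Wide: 5p + 6(1−p) = −p + 6; against Body: 6p + 4(1−p) = 2p + 4.
Setting these equal: −p + 6 = 2p + 4 ⇒ −3p = -2 ⇒ p = 2/3, and the value is (-1)·(2/3) + 6 = 16/3.
For the receiver: with q = P(Wide), equating Center's and Right's payoffs gives −q + 6 = 2q + 4 ⇒ q = 2/3.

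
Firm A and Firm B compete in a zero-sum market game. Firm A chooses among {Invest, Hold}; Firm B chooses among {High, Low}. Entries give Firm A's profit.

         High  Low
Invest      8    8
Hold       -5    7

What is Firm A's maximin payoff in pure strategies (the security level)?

Row minima: Invest → 8, Hold → -5.
The best of these is 8.

8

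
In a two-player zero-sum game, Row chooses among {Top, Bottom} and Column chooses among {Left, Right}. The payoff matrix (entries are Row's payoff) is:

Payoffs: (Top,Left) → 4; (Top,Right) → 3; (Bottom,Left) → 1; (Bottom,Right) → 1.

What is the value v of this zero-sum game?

3

Row minima: Top → 3, Bottom → 1; maximin = 3.
Column maxima: Left → 4, Right → 3; minimax = 3.
Since maximin = minimax = 3, there is a saddle point and the value is 3.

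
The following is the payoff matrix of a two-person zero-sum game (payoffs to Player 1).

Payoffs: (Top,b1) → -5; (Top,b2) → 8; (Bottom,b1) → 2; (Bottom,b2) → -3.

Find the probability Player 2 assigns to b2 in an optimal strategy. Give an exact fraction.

7/18

Row minima: Top → -5, Bottom → -3; maximin = -3.
Column maxima: b1 → 2, b2 → 8; minimax = 2.
-3 ≠ 2, so there is no saddle point; optimal play is mixed.
Let Player 1 play Top with probability p. Expected payoff against b1: (-5)p + 2(1−p) = −7p + 2; against b2: 8p + (-3)(1−p) = 11p − 3.
Setting these equal: −7p + 2 = 11p − 3 ⇒ −18p = -5 ⇒ p = 5/18, and the value is (-7)·(5/18) + 2 = 1/18.
For Player 2: with q = P(b1), equating Top's and Bottom's payoffs gives −13q + 8 = 5q − 3 ⇒ q = 11/18.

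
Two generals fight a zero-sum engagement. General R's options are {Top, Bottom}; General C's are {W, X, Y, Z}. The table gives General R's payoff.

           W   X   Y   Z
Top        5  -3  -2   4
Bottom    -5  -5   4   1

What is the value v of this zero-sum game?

-3

Row minima: Top → -3, Bottom → -5; maximin = -3.
Column maxima: W → 5, X → -3, Y → 4, Z → 4; minimax = -3.
Since maximin = minimax = -3, there is a saddle point and the value is -3.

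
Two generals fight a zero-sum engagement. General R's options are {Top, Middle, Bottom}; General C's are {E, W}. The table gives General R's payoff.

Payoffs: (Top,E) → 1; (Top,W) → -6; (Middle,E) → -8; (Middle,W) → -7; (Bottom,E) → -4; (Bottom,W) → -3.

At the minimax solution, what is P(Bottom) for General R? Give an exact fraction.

Row minima: Top → -6, Middle → -8, Bottom → -4; maximin = -4.
Column maxima: E → 1, W → -3; minimax = -3.
-4 ≠ -3, so there is no saddle point; optimal play is mixed.
Middle is strictly dominated by Top, so General R never plays it.
On the remaining 2×2 (Top, Bottom vs E, W):
Let General R play Top with probability p. Expected payoff against E: 1p + (-4)(1−p) = 5p − 4; against W: (-6)p + (-3)(1−p) = −3p − 3.
Setting these equal: 5p − 4 = −3p − 3 ⇒ 8p = 1 ⇒ p = 1/8, and the value is (5)·(1/8) − 4 = -27/8.
For General C: with q = P(E), equating Top's and Bottom's payoffs gives 7q − 6 = −q − 3 ⇒ q = 3/8.

7/8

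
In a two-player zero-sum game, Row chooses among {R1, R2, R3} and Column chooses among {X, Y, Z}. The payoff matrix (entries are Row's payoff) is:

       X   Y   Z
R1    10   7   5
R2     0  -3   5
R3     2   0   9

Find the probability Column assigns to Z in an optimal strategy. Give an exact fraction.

Row minima: R1 → 5, R2 → -3, R3 → 0; maximin = 5.
Column maxima: X → 10, Y → 7, Z → 9; minimax = 7.
5 ≠ 7, so there is no saddle point; optimal play is mixed.
R2 is strictly dominated by R3, so Row never plays it.
X is strictly dominated by Y (it gives Row strictly more in every row), so Column never plays it.
On the remaining 2×2 (R1, R3 vs Y, Z):
Let Row play R1 with probability p. Expected payoff against Y: 7p + 0(1−p) = 7p; against Z: 5p + 9(1−p) = −4p + 9.
Setting these equal: 7p = −4p + 9 ⇒ 11p = 9 ⇒ p = 9/11, and the value is (7)·(9/11) = 63/11.
For Column: with q = P(Y), equating R1's and R3's payoffs gives 2q + 5 = −9q + 9 ⇒ q = 4/11.

7/11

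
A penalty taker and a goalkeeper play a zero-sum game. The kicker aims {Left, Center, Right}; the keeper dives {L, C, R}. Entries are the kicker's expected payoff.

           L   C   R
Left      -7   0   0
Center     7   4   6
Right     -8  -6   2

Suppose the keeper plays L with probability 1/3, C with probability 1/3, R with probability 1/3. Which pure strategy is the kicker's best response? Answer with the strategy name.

Center

Expected payoff of Left: (1/3)·(-7) + (1/3)·0 + (1/3)·0 = -7/3.
Expected payoff of Center: (1/3)·7 + (1/3)·4 + (1/3)·6 = 17/3.
Expected payoff of Right: (1/3)·(-8) + (1/3)·(-6) + (1/3)·2 = -4.
The largest is 17/3, so the kicker's best response is Center.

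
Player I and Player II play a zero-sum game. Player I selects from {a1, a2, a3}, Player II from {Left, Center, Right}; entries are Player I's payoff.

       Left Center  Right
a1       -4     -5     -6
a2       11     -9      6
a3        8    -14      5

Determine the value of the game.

Row minima: a1 → -6, a2 → -9, a3 → -14; maximin = -6.
Column maxima: Left → 11, Center → -5, Right → 6; minimax = -5.
-6 ≠ -5, so there is no saddle point; optimal play is mixed.
a3 is strictly dominated by a2, so Player I never plays it.
Left is strictly dominated by Center (it gives Player I strictly more in every row), so Player II never plays it.
On the remaining 2×2 (a1, a2 vs Center, Right):
Let Player I play a1 with probability p. Expected payoff against Center: (-5)p + (-9)(1−p) = 4p − 9; against Right: (-6)p + 6(1−p) = −12p + 6.
Setting these equal: 4p − 9 = −12p + 6 ⇒ 16p = 15 ⇒ p = 15/16, and the value is (4)·(15/16) − 9 = -21/4.
For Player II: with q = P(Center), equating a1's and a2's payoffs gives q − 6 = −15q + 6 ⇒ q = 3/4.

-21/4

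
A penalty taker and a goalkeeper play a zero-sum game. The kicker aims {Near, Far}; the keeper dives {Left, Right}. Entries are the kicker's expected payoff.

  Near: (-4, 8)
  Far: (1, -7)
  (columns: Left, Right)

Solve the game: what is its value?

-1

Row minima: Near → -4, Far → -7; maximin = -4.
Column maxima: Left → 1, Right → 8; minimax = 1.
-4 ≠ 1, so there is no saddle point; optimal play is mixed.
Let the kicker play Near with probability p. Expected payoff against Left: (-4)p + 1(1−p) = −5p + 1; against Right: 8p + (-7)(1−p) = 15p − 7.
Setting these equal: −5p + 1 = 15p − 7 ⇒ −20p = -8 ⇒ p = 2/5, and the value is (-5)·(2/5) + 1 = -1.
For the keeper: with q = P(Left), equating Near's and Far's payoffs gives −12q + 8 = 8q − 7 ⇒ q = 3/4.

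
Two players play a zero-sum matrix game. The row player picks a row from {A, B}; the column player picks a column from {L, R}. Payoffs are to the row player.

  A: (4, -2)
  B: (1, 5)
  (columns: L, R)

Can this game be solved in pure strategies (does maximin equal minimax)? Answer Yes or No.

No

Row minima: A → -2, B → 1; maximin = 1.
Column maxima: L → 4, R → 5; minimax = 4.
1 ≠ 4, so no pure-strategy equilibrium exists.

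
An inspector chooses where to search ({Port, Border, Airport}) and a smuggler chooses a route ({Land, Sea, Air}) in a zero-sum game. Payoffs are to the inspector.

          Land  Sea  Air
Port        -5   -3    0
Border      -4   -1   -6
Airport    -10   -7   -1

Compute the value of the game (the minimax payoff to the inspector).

Row minima: Port → -5, Border → -6, Airport → -10; maximin = -5.
Column maxima: Land → -4, Sea → -1, Air → 0; minimax = -4.
-5 ≠ -4, so there is no saddle point; optimal play is mixed.
Airport is strictly dominated by Port, so the inspector never plays it.
Sea is strictly dominated by Land (it gives the inspector strictly more in every row), so the smuggler never plays it.
On the remaining 2×2 (Port, Border vs Land, Air):
Let the inspector play Port with probability p. Expected payoff against Land: (-5)p + (-4)(1−p) = −p − 4; against Air: 0p + (-6)(1−p) = 6p − 6.
Setting these equal: −p − 4 = 6p − 6 ⇒ −7p = -2 ⇒ p = 2/7, and the value is (-1)·(2/7) − 4 = -30/7.
For the smuggler: with q = P(Land), equating Port's and Border's payoffs gives −5q = 2q − 6 ⇒ q = 6/7.

-30/7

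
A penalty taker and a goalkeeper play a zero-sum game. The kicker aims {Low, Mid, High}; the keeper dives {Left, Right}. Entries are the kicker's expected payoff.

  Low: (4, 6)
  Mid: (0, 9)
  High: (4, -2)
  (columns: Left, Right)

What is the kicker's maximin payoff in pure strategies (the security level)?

4

Row minima: Low → 4, Mid → 0, High → -2.
The best of these is 4.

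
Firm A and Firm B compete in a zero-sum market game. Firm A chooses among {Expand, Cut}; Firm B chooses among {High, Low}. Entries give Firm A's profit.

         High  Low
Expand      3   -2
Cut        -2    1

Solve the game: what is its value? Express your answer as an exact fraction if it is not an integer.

-1/8

Row minima: Expand → -2, Cut → -2; maximin = -2.
Column maxima: High → 3, Low → 1; minimax = 1.
-2 ≠ 1, so there is no saddle point; optimal play is mixed.
Let Firm A play Expand with probability p. Expected payoff against High: 3p + (-2)(1−p) = 5p − 2; against Low: (-2)p + 1(1−p) = −3p + 1.
Setting these equal: 5p − 2 = −3p + 1 ⇒ 8p = 3 ⇒ p = 3/8, and the value is (5)·(3/8) − 2 = -1/8.
For Firm B: with q = P(High), equating Expand's and Cut's payoffs gives 5q − 2 = −3q + 1 ⇒ q = 3/8.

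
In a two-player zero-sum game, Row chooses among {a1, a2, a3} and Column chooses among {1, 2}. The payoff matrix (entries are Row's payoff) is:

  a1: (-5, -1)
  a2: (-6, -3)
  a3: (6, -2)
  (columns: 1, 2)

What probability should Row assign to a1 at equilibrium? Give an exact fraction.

2/3

Row minima: a1 → -5, a2 → -6, a3 → -2; maximin = -2.
Column maxima: 1 → 6, 2 → -1; minimax = -1.
-2 ≠ -1, so there is no saddle point; optimal play is mixed.
a2 is strictly dominated by a1, so Row never plays it.
On the remaining 2×2 (a1, a3 vs 1, 2):
Let Row play a1 with probability p. Expected payoff against 1: (-5)p + 6(1−p) = −11p + 6; against 2: (-1)p + (-2)(1−p) = p − 2.
Setting these equal: −11p + 6 = p − 2 ⇒ −12p = -8 ⇒ p = 2/3, and the value is (-11)·(2/3) + 6 = -4/3.
For Column: with q = P(1), equating a1's and a3's payoffs gives −4q − 1 = 8q − 2 ⇒ q = 1/12.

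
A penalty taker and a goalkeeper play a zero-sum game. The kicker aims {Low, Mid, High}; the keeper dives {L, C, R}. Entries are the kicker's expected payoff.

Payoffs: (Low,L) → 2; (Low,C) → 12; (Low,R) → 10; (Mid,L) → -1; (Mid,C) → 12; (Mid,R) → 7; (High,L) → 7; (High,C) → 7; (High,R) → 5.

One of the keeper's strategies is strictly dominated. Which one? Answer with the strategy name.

C

R holds the kicker's payoff strictly below C in every row: 10 < 12, 7 < 12, 5 < 7.
So C is strictly dominated for the keeper.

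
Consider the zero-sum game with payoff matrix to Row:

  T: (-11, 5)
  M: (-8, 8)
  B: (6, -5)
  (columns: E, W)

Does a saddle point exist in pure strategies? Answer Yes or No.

Row minima: T → -11, M → -8, B → -5; maximin = -5.
Column maxima: E → 6, W → 8; minimax = 6.
-5 ≠ 6, so no pure-strategy equilibrium exists.

No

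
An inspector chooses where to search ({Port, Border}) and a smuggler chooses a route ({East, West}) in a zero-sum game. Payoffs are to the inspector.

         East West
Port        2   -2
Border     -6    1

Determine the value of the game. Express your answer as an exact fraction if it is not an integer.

-10/11

Row minima: Port → -2, Border → -6; maximin = -2.
Column maxima: East → 2, West → 1; minimax = 1.
-2 ≠ 1, so there is no saddle point; optimal play is mixed.
Let the inspector play Port with probability p. Expected payoff against East: 2p + (-6)(1−p) = 8p − 6; against West: (-2)p + 1(1−p) = −3p + 1.
Setting these equal: 8p − 6 = −3p + 1 ⇒ 11p = 7 ⇒ p = 7/11, and the value is (8)·(7/11) − 6 = -10/11.
For the smuggler: with q = P(East), equating Port's and Border's payoffs gives 4q − 2 = −7q + 1 ⇒ q = 3/11.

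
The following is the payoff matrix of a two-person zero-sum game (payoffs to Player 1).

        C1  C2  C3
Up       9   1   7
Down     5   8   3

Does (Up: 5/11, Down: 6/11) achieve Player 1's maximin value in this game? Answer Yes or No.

Against C1 this mix gives (5/11)·9 + (6/11)·5 = 75/11.
Against C2 this mix gives (5/11)·1 + (6/11)·8 = 53/11.
Against C3 this mix gives (5/11)·7 + (6/11)·3 = 53/11.
All of Player 2's active replies (C2, C3) yield 53/11, and no column does worse for Player 1. The mix makes Player 2 indifferent and guarantees 53/11, so it is optimal.

Yes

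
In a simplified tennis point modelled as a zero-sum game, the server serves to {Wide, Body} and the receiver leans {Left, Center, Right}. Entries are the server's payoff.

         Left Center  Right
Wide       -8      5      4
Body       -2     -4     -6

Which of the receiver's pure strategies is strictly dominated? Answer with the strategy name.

Center

Right holds the server's payoff strictly below Center in every row: 4 < 5, -6 < -4.
So Center is strictly dominated for the receiver.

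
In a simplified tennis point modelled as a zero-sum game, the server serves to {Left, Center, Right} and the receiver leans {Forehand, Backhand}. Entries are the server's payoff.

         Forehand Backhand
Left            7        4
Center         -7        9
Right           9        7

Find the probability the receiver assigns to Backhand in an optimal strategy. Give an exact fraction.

Row minima: Left → 4, Center → -7, Right → 7; maximin = 7.
Column maxima: Forehand → 9, Backhand → 9; minimax = 9.
7 ≠ 9, so there is no saddle point; optimal play is mixed.
Left is strictly dominated by Right, so the server never plays it.
On the remaining 2×2 (Center, Right vs Forehand, Backhand):
Let the server play Center with probability p. Expected payoff against Forehand: (-7)p + 9(1−p) = −16p + 9; against Backhand: 9p + 7(1−p) = 2p + 7.
Setting these equal: −16p + 9 = 2p + 7 ⇒ −18p = -2 ⇒ p = 1/9, and the value is (-16)·(1/9) + 9 = 65/9.
For the receiver: with q = P(Forehand), equating Center's and Right's payoffs gives −16q + 9 = 2q + 7 ⇒ q = 1/9.

8/9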